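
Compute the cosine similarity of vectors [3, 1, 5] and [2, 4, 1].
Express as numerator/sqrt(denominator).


dot = 15. |a|^2 = 35, |b|^2 = 21. cos = 15/sqrt(735).

15/sqrt(735)


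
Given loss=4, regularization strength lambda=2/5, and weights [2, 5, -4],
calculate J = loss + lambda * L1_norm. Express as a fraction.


L1 norm = sum(|w|) = 11. J = 4 + 2/5 * 11 = 42/5.

42/5


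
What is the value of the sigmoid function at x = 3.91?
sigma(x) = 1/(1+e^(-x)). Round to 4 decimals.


sigma(3.91) = 1/(1+e^(-3.91)) = 1/(1+0.020041) = 1/1.020041 = 0.9804.

0.9804


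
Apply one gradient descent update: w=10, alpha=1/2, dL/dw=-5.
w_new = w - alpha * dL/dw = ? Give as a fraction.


w_new = 10 - 1/2 * -5 = 10 - -5/2 = 25/2.

25/2


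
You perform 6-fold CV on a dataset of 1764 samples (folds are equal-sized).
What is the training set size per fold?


Each validation fold has 1764/6 = 294 samples. Training set = 1764 - 294 = 1470.

1470


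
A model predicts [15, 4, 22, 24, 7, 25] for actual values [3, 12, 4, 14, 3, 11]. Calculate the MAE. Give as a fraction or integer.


MAE = (1/6) * (|3-15|=12 + |12-4|=8 + |4-22|=18 + |14-24|=10 + |3-7|=4 + |11-25|=14). Sum = 66. MAE = 11.

11


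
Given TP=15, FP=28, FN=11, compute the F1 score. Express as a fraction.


Precision = 15/43 = 15/43. Recall = 15/26 = 15/26. F1 = 2*P*R/(P+R) = 10/23.

10/23


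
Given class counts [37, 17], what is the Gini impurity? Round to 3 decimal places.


Total = 54. Proportions: 37/54, 17/54. sum(p_i^2) = 0.5686. Gini = 1 - 0.5686 = 0.4314, which rounds to 0.431.

0.431


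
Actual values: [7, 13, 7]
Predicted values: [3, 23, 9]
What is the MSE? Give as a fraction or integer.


MSE = (1/3) * ((7-3)^2=16 + (13-23)^2=100 + (7-9)^2=4). Sum = 120. MSE = 40.

40


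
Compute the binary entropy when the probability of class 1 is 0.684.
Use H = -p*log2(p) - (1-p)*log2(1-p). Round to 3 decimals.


H = -0.684*log2(0.684) - 0.316*log2(0.316) = 0.900.

0.900


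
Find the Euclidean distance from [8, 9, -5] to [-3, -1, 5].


d = sqrt(sum of squared differences). (8--3)^2=121, (9--1)^2=100, (-5-5)^2=100. Sum = 321.

sqrt(321)


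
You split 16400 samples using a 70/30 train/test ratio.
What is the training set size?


Test set = 16400 * 30% = 4920. Training set = 16400 - 4920 = 11480.

11480


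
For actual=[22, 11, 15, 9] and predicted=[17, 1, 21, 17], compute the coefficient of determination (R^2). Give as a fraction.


Mean(y) = 57/4. SS_res = 225. SS_tot = 395/4. R^2 = 1 - 225/(395/4) = -101/79.

-101/79


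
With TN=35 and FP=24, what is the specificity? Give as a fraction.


Specificity = TN / (TN + FP) = 35 / 59 = 35/59.

35/59


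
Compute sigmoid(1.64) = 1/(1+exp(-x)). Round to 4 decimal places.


sigma(1.64) = 1/(1+e^(-1.64)) = 1/(1+0.193980) = 1/1.193980 = 0.8375.

0.8375


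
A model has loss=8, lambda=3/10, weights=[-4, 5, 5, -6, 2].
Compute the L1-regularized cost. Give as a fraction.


L1 norm = sum(|w|) = 22. J = 8 + 3/10 * 22 = 73/5.

73/5


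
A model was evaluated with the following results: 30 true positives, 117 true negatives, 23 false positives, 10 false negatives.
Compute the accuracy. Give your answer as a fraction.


Accuracy = (TP + TN) / (TP + TN + FP + FN) = (30 + 117) / 180 = 49/60.

49/60


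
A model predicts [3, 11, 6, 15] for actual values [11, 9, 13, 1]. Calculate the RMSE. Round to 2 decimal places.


MSE = 78.2500. RMSE = sqrt(78.2500) = 8.85.

8.85


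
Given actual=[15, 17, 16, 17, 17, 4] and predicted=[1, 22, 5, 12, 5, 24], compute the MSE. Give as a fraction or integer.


MSE = (1/6) * ((15-1)^2=196 + (17-22)^2=25 + (16-5)^2=121 + (17-12)^2=25 + (17-5)^2=144 + (4-24)^2=400). Sum = 911. MSE = 911/6.

911/6


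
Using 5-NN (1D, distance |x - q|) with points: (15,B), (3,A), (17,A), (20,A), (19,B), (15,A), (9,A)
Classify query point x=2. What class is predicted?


Distances: |15-2|=13, |3-2|=1, |17-2|=15, |20-2|=18, |19-2|=17, |15-2|=13, |9-2|=7. 5 nearest: (3,A), (9,A), (15,A), (15,B), (17,A). Counts: {'A': 4, 'B': 1}. Majority class: A.

A


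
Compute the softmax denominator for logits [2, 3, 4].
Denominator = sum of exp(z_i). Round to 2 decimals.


Denom = e^2=7.3891 + e^3=20.0855 + e^4=54.5982. Sum = 82.0728, which rounds to 82.07.

82.07


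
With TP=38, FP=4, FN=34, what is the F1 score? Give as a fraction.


Precision = 38/42 = 19/21. Recall = 38/72 = 19/36. F1 = 2*P*R/(P+R) = 2/3.

2/3


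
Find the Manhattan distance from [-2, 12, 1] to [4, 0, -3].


d = sum of absolute differences: |-2-4|=6 + |12-0|=12 + |1--3|=4 = 22.

22


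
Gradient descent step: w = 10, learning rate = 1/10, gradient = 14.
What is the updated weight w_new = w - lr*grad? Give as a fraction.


w_new = 10 - 1/10 * 14 = 10 - 7/5 = 43/5.

43/5


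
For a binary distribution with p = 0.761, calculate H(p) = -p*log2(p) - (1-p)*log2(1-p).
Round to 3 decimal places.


H = -0.761*log2(0.761) - 0.239*log2(0.239) = 0.793.

0.793


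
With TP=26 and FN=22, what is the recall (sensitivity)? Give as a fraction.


Recall = TP / (TP + FN) = 26 / 48 = 13/24.

13/24


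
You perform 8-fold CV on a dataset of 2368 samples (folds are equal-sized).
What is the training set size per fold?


Each validation fold has 2368/8 = 296 samples. Training set = 2368 - 296 = 2072.

2072


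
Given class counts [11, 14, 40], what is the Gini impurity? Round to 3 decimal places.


Total = 65. Proportions: 11/65, 14/65, 40/65. sum(p_i^2) = 0.4537. Gini = 1 - 0.4537 = 0.5463, which rounds to 0.546.

0.546


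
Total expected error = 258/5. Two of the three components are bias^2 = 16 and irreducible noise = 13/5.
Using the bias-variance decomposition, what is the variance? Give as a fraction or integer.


Total error = bias^2 + variance + irreducible noise. So variance = 258/5 - 16 - 13/5 = 33.

33


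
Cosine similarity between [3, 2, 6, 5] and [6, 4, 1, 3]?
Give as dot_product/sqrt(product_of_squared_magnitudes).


dot = 47. |a|^2 = 74, |b|^2 = 62. cos = 47/sqrt(4588).

47/sqrt(4588)


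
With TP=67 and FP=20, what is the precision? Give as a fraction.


Precision = TP / (TP + FP) = 67 / 87 = 67/87.

67/87


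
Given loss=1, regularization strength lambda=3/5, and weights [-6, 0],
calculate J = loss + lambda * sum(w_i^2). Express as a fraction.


L2 sq norm = sum(w^2) = 36. J = 1 + 3/5 * 36 = 113/5.

113/5


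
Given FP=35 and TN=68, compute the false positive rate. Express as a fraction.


FPR = FP / (FP + TN) = 35 / 103 = 35/103.

35/103


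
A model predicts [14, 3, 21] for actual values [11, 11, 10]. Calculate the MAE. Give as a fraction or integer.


MAE = (1/3) * (|11-14|=3 + |11-3|=8 + |10-21|=11). Sum = 22. MAE = 22/3.

22/3


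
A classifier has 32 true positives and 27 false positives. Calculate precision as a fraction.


Precision = TP / (TP + FP) = 32 / 59 = 32/59.

32/59


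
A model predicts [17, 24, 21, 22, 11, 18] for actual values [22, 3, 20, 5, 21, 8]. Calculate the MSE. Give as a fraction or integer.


MSE = (1/6) * ((22-17)^2=25 + (3-24)^2=441 + (20-21)^2=1 + (5-22)^2=289 + (21-11)^2=100 + (8-18)^2=100). Sum = 956. MSE = 478/3.

478/3


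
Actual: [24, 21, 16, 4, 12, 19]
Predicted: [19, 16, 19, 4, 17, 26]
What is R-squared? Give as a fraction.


Mean(y) = 16. SS_res = 133. SS_tot = 258. R^2 = 1 - 133/(258) = 125/258.

125/258


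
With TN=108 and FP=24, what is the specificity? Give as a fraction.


Specificity = TN / (TN + FP) = 108 / 132 = 9/11.

9/11


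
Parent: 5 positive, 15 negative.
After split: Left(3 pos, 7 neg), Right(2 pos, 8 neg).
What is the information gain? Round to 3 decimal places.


H(parent) = 0.8113. H(left) = 0.8813, H(right) = 0.7219. Weighted = (10/20)*0.8813 + (10/20)*0.7219 = 0.8016. IG = 0.8113 - 0.8016 = 0.0097, which rounds to 0.010.

0.010


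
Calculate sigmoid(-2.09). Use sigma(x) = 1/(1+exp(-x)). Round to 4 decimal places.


sigma(-2.09) = 1/(1+e^(2.09)) = 1/(1+8.084915) = 1/9.084915 = 0.1101.

0.1101


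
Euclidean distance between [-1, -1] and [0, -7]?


d = sqrt(sum of squared differences). (-1-0)^2=1, (-1--7)^2=36. Sum = 37.

sqrt(37)


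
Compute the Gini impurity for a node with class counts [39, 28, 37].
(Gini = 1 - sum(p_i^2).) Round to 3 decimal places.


Total = 104. Proportions: 39/104, 28/104, 37/104. sum(p_i^2) = 0.3397. Gini = 1 - 0.3397 = 0.6603, which rounds to 0.660.

0.660


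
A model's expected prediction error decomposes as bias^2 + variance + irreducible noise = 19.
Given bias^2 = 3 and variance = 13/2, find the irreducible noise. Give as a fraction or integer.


Total error = bias^2 + variance + irreducible noise. So irreducible noise = 19 - 3 - 13/2 = 19/2.

19/2


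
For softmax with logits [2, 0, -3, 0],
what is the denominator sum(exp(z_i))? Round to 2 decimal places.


Denom = e^2=7.3891 + e^0=1.0000 + e^-3=0.0498 + e^0=1.0000. Sum = 9.4389, which rounds to 9.44.

9.44


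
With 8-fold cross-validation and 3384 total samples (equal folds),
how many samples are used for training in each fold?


Each validation fold has 3384/8 = 423 samples. Training set = 3384 - 423 = 2961.

2961


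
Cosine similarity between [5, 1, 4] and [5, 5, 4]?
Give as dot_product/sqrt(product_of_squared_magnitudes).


dot = 46. |a|^2 = 42, |b|^2 = 66. cos = 46/sqrt(2772).

46/sqrt(2772)


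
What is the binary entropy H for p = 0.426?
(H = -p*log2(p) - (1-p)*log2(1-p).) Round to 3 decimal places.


H = -0.426*log2(0.426) - 0.574*log2(0.574) = 0.984.

0.984


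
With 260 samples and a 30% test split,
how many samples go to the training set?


Test set = 260 * 30% = 78. Training set = 260 - 78 = 182.

182


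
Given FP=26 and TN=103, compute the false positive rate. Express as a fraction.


FPR = FP / (FP + TN) = 26 / 129 = 26/129.

26/129


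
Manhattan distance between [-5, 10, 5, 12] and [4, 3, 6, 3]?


d = sum of absolute differences: |-5-4|=9 + |10-3|=7 + |5-6|=1 + |12-3|=9 = 26.

26


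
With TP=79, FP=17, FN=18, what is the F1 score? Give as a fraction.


Precision = 79/96 = 79/96. Recall = 79/97 = 79/97. F1 = 2*P*R/(P+R) = 158/193.

158/193


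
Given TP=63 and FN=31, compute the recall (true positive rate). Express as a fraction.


Recall = TP / (TP + FN) = 63 / 94 = 63/94.

63/94


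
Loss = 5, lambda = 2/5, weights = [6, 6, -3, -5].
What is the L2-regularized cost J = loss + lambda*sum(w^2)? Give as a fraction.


L2 sq norm = sum(w^2) = 106. J = 5 + 2/5 * 106 = 237/5.

237/5


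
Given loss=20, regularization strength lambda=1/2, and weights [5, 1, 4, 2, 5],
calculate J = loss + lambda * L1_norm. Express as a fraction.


L1 norm = sum(|w|) = 17. J = 20 + 1/2 * 17 = 57/2.

57/2


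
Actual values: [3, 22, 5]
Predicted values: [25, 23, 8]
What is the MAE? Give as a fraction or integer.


MAE = (1/3) * (|3-25|=22 + |22-23|=1 + |5-8|=3). Sum = 26. MAE = 26/3.

26/3


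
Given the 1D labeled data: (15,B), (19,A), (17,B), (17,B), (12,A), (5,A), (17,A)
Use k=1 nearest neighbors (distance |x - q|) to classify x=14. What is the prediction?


Distances: |15-14|=1, |19-14|=5, |17-14|=3, |17-14|=3, |12-14|=2, |5-14|=9, |17-14|=3. 1 nearest: (15,B). Counts: {'B': 1}. Majority class: B.

B


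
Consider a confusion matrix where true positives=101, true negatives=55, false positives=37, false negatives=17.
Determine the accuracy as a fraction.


Accuracy = (TP + TN) / (TP + TN + FP + FN) = (101 + 55) / 210 = 26/35.

26/35


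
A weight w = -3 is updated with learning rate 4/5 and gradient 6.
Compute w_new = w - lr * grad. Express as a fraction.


w_new = -3 - 4/5 * 6 = -3 - 24/5 = -39/5.

-39/5


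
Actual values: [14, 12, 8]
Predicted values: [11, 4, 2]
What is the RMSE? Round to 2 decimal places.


MSE = 36.3333. RMSE = sqrt(36.3333) = 6.03.

6.03


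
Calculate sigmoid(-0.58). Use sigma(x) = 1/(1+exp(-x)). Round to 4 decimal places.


sigma(-0.58) = 1/(1+e^(0.58)) = 1/(1+1.786038) = 1/2.786038 = 0.3589.

0.3589


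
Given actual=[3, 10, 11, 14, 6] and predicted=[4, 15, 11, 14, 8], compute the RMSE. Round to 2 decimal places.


MSE = 6.0000. RMSE = sqrt(6.0000) = 2.45.

2.45


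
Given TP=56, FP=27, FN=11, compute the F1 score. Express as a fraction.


Precision = 56/83 = 56/83. Recall = 56/67 = 56/67. F1 = 2*P*R/(P+R) = 56/75.

56/75


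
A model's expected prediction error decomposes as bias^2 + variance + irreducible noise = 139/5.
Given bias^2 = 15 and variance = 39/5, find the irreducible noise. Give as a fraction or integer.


Total error = bias^2 + variance + irreducible noise. So irreducible noise = 139/5 - 15 - 39/5 = 5.

5


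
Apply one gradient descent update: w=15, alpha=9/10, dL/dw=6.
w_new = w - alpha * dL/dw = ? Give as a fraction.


w_new = 15 - 9/10 * 6 = 15 - 27/5 = 48/5.

48/5


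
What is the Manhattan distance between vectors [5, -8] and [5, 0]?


d = sum of absolute differences: |5-5|=0 + |-8-0|=8 = 8.

8


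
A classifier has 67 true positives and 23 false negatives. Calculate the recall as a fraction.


Recall = TP / (TP + FN) = 67 / 90 = 67/90.

67/90


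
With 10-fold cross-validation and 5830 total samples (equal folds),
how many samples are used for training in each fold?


Each validation fold has 5830/10 = 583 samples. Training set = 5830 - 583 = 5247.

5247


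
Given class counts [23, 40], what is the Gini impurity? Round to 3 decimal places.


Total = 63. Proportions: 23/63, 40/63. sum(p_i^2) = 0.5364. Gini = 1 - 0.5364 = 0.4636, which rounds to 0.464.

0.464


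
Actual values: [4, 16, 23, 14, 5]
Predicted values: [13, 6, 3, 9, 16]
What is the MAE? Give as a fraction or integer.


MAE = (1/5) * (|4-13|=9 + |16-6|=10 + |23-3|=20 + |14-9|=5 + |5-16|=11). Sum = 55. MAE = 11.

11


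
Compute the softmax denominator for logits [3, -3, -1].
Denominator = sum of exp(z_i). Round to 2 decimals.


Denom = e^3=20.0855 + e^-3=0.0498 + e^-1=0.3679. Sum = 20.5032, which rounds to 20.50.

20.50


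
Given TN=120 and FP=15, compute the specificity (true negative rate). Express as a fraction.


Specificity = TN / (TN + FP) = 120 / 135 = 8/9.

8/9


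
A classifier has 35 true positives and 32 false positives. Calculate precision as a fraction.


Precision = TP / (TP + FP) = 35 / 67 = 35/67.

35/67


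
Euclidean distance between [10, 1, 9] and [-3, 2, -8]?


d = sqrt(sum of squared differences). (10--3)^2=169, (1-2)^2=1, (9--8)^2=289. Sum = 459.

sqrt(459)


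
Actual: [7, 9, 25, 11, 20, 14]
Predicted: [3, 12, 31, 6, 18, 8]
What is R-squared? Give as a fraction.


Mean(y) = 43/3. SS_res = 126. SS_tot = 718/3. R^2 = 1 - 126/(718/3) = 170/359.

170/359


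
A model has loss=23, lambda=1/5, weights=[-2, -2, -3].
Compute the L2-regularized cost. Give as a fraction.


L2 sq norm = sum(w^2) = 17. J = 23 + 1/5 * 17 = 132/5.

132/5


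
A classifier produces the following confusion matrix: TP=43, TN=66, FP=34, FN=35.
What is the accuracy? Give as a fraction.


Accuracy = (TP + TN) / (TP + TN + FP + FN) = (43 + 66) / 178 = 109/178.

109/178


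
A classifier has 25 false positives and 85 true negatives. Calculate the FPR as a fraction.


FPR = FP / (FP + TN) = 25 / 110 = 5/22.

5/22


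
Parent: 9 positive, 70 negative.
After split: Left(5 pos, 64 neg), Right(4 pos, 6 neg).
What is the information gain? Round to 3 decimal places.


H(parent) = 0.5116. H(left) = 0.3751, H(right) = 0.9710. Weighted = (69/79)*0.3751 + (10/79)*0.9710 = 0.4505. IG = 0.5116 - 0.4505 = 0.0611, which rounds to 0.061.

0.061


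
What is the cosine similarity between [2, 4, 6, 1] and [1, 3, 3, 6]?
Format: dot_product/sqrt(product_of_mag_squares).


dot = 38. |a|^2 = 57, |b|^2 = 55. cos = 38/sqrt(3135).

38/sqrt(3135)


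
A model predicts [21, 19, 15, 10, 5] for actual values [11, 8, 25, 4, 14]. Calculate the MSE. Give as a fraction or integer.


MSE = (1/5) * ((11-21)^2=100 + (8-19)^2=121 + (25-15)^2=100 + (4-10)^2=36 + (14-5)^2=81). Sum = 438. MSE = 438/5.

438/5


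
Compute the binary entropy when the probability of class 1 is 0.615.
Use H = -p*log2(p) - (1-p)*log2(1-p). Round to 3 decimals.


H = -0.615*log2(0.615) - 0.385*log2(0.385) = 0.961.

0.961


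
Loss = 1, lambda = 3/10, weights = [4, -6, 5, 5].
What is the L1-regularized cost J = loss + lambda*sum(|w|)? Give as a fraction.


L1 norm = sum(|w|) = 20. J = 1 + 3/10 * 20 = 7.

7


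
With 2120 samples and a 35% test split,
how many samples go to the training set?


Test set = 2120 * 35% = 742. Training set = 2120 - 742 = 1378.

1378


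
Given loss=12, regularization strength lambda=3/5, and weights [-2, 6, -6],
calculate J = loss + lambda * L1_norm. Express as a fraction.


L1 norm = sum(|w|) = 14. J = 12 + 3/5 * 14 = 102/5.

102/5


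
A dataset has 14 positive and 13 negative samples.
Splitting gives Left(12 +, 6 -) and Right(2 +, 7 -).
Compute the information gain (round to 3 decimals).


H(parent) = 0.9990. H(left) = 0.9183, H(right) = 0.7642. Weighted = (18/27)*0.9183 + (9/27)*0.7642 = 0.8669. IG = 0.9990 - 0.8669 = 0.1321, which rounds to 0.132.

0.132


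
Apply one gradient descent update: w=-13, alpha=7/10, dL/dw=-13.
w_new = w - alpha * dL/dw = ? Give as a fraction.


w_new = -13 - 7/10 * -13 = -13 - -91/10 = -39/10.

-39/10


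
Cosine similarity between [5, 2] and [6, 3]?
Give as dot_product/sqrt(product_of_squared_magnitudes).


dot = 36. |a|^2 = 29, |b|^2 = 45. cos = 36/sqrt(1305).

36/sqrt(1305)


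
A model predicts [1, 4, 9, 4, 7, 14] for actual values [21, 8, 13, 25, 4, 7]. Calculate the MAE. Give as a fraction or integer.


MAE = (1/6) * (|21-1|=20 + |8-4|=4 + |13-9|=4 + |25-4|=21 + |4-7|=3 + |7-14|=7). Sum = 59. MAE = 59/6.

59/6


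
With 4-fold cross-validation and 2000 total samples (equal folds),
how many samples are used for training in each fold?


Each validation fold has 2000/4 = 500 samples. Training set = 2000 - 500 = 1500.

1500


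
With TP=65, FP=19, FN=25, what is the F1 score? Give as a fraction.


Precision = 65/84 = 65/84. Recall = 65/90 = 13/18. F1 = 2*P*R/(P+R) = 65/87.

65/87


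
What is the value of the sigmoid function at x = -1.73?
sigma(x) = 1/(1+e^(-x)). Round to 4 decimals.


sigma(-1.73) = 1/(1+e^(1.73)) = 1/(1+5.640654) = 1/6.640654 = 0.1506.

0.1506


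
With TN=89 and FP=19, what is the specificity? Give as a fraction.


Specificity = TN / (TN + FP) = 89 / 108 = 89/108.

89/108


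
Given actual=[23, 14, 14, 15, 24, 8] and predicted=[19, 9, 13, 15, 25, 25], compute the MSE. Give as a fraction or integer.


MSE = (1/6) * ((23-19)^2=16 + (14-9)^2=25 + (14-13)^2=1 + (15-15)^2=0 + (24-25)^2=1 + (8-25)^2=289). Sum = 332. MSE = 166/3.

166/3


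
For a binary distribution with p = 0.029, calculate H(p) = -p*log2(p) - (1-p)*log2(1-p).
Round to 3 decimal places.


H = -0.029*log2(0.029) - 0.971*log2(0.971) = 0.189.

0.189


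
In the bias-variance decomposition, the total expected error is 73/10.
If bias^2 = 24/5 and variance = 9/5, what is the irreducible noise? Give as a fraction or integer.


Total error = bias^2 + variance + irreducible noise. So irreducible noise = 73/10 - 24/5 - 9/5 = 7/10.

7/10


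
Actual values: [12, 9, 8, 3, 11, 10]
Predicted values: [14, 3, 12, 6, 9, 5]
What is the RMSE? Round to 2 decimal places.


MSE = 15.6667. RMSE = sqrt(15.6667) = 3.96.

3.96


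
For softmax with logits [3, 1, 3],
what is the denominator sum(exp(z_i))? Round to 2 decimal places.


Denom = e^3=20.0855 + e^1=2.7183 + e^3=20.0855. Sum = 42.8893, which rounds to 42.89.

42.89


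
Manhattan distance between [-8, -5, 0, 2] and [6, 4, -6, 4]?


d = sum of absolute differences: |-8-6|=14 + |-5-4|=9 + |0--6|=6 + |2-4|=2 = 31.

31


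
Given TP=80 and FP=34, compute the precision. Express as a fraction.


Precision = TP / (TP + FP) = 80 / 114 = 40/57.

40/57


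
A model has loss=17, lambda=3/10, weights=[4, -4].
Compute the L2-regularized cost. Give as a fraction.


L2 sq norm = sum(w^2) = 32. J = 17 + 3/10 * 32 = 133/5.

133/5


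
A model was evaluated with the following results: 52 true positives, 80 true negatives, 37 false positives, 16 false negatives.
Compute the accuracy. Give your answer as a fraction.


Accuracy = (TP + TN) / (TP + TN + FP + FN) = (52 + 80) / 185 = 132/185.

132/185


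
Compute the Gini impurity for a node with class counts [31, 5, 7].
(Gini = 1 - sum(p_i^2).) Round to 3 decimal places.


Total = 43. Proportions: 31/43, 5/43, 7/43. sum(p_i^2) = 0.5598. Gini = 1 - 0.5598 = 0.4402, which rounds to 0.440.

0.440


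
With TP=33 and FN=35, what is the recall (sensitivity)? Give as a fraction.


Recall = TP / (TP + FN) = 33 / 68 = 33/68.

33/68


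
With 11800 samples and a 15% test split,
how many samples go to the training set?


Test set = 11800 * 15% = 1770. Training set = 11800 - 1770 = 10030.

10030


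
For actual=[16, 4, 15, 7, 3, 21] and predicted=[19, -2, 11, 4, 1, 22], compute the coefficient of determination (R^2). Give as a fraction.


Mean(y) = 11. SS_res = 75. SS_tot = 270. R^2 = 1 - 75/(270) = 13/18.

13/18


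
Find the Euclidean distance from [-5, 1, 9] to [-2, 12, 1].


d = sqrt(sum of squared differences). (-5--2)^2=9, (1-12)^2=121, (9-1)^2=64. Sum = 194.

sqrt(194)


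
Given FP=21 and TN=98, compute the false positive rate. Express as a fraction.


FPR = FP / (FP + TN) = 21 / 119 = 3/17.

3/17


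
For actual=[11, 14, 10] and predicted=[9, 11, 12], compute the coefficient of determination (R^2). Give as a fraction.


Mean(y) = 35/3. SS_res = 17. SS_tot = 26/3. R^2 = 1 - 17/(26/3) = -25/26.

-25/26


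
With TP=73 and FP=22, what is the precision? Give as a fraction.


Precision = TP / (TP + FP) = 73 / 95 = 73/95.

73/95


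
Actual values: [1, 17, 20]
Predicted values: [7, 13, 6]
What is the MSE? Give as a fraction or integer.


MSE = (1/3) * ((1-7)^2=36 + (17-13)^2=16 + (20-6)^2=196). Sum = 248. MSE = 248/3.

248/3


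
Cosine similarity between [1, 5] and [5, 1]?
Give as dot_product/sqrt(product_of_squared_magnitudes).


dot = 10. |a|^2 = 26, |b|^2 = 26. cos = 10/sqrt(676).

10/sqrt(676)


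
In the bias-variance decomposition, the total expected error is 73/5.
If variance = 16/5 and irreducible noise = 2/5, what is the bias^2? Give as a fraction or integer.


Total error = bias^2 + variance + irreducible noise. So bias^2 = 73/5 - 16/5 - 2/5 = 11.

11


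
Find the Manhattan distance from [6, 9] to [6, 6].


d = sum of absolute differences: |6-6|=0 + |9-6|=3 = 3.

3


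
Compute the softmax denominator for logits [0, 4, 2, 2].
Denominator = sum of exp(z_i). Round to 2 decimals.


Denom = e^0=1.0000 + e^4=54.5982 + e^2=7.3891 + e^2=7.3891. Sum = 70.3764, which rounds to 70.38.

70.38


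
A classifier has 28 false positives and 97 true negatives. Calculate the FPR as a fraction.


FPR = FP / (FP + TN) = 28 / 125 = 28/125.

28/125


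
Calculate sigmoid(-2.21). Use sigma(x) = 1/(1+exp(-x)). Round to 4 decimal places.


sigma(-2.21) = 1/(1+e^(2.21)) = 1/(1+9.115716) = 1/10.115716 = 0.0989.

0.0989


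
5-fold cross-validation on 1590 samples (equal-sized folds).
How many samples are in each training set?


Each validation fold has 1590/5 = 318 samples. Training set = 1590 - 318 = 1272.

1272


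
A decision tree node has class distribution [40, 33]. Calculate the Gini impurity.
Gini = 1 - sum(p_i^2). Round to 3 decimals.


Total = 73. Proportions: 40/73, 33/73. sum(p_i^2) = 0.5046. Gini = 1 - 0.5046 = 0.4954, which rounds to 0.495.

0.495


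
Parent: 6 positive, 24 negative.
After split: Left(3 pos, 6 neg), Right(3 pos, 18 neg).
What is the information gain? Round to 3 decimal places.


H(parent) = 0.7219. H(left) = 0.9183, H(right) = 0.5917. Weighted = (9/30)*0.9183 + (21/30)*0.5917 = 0.6897. IG = 0.7219 - 0.6897 = 0.0322, which rounds to 0.032.

0.032


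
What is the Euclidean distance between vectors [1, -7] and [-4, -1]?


d = sqrt(sum of squared differences). (1--4)^2=25, (-7--1)^2=36. Sum = 61.

sqrt(61)


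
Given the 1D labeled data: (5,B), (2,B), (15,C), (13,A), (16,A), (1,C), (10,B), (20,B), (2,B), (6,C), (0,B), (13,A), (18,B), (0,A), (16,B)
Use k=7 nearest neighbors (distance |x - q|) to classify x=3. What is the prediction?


Distances: |5-3|=2, |2-3|=1, |15-3|=12, |13-3|=10, |16-3|=13, |1-3|=2, |10-3|=7, |20-3|=17, |2-3|=1, |6-3|=3, |0-3|=3, |13-3|=10, |18-3|=15, |0-3|=3, |16-3|=13. 7 nearest: (2,B), (2,B), (5,B), (1,C), (0,A), (0,B), (6,C). Counts: {'B': 4, 'C': 2, 'A': 1}. Majority class: B.

B


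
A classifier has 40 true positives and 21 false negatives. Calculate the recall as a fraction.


Recall = TP / (TP + FN) = 40 / 61 = 40/61.

40/61


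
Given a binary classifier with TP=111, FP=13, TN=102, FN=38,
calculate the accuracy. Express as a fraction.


Accuracy = (TP + TN) / (TP + TN + FP + FN) = (111 + 102) / 264 = 71/88.

71/88


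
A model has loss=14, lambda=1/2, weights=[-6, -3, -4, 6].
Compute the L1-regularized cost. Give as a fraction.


L1 norm = sum(|w|) = 19. J = 14 + 1/2 * 19 = 47/2.

47/2


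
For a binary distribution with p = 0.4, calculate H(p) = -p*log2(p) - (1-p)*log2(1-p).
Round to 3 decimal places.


H = -0.4*log2(0.4) - 0.6*log2(0.6) = 0.971.

0.971


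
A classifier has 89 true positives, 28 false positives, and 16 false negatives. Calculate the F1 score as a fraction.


Precision = 89/117 = 89/117. Recall = 89/105 = 89/105. F1 = 2*P*R/(P+R) = 89/111.

89/111


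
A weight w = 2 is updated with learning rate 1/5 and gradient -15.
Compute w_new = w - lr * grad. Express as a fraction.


w_new = 2 - 1/5 * -15 = 2 - -3 = 5.

5


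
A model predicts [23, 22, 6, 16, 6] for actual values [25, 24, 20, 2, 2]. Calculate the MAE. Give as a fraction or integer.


MAE = (1/5) * (|25-23|=2 + |24-22|=2 + |20-6|=14 + |2-16|=14 + |2-6|=4). Sum = 36. MAE = 36/5.

36/5


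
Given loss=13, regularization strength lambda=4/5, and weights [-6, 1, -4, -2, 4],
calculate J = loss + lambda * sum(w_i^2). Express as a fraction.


L2 sq norm = sum(w^2) = 73. J = 13 + 4/5 * 73 = 357/5.

357/5


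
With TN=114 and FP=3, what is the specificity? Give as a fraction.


Specificity = TN / (TN + FP) = 114 / 117 = 38/39.

38/39


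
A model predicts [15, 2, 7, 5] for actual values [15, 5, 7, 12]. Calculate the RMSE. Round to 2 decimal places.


MSE = 14.5000. RMSE = sqrt(14.5000) = 3.81.

3.81


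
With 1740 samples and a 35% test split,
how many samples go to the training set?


Test set = 1740 * 35% = 609. Training set = 1740 - 609 = 1131.

1131


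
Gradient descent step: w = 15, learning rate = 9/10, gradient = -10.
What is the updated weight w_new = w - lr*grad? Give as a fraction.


w_new = 15 - 9/10 * -10 = 15 - -9 = 24.

24


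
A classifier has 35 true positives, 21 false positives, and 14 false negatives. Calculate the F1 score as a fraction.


Precision = 35/56 = 5/8. Recall = 35/49 = 5/7. F1 = 2*P*R/(P+R) = 2/3.

2/3


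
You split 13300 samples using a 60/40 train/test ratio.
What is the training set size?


Test set = 13300 * 40% = 5320. Training set = 13300 - 5320 = 7980.

7980


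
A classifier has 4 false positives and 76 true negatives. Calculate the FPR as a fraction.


FPR = FP / (FP + TN) = 4 / 80 = 1/20.

1/20


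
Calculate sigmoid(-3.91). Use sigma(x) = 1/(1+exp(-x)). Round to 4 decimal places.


sigma(-3.91) = 1/(1+e^(3.91)) = 1/(1+49.898952) = 1/50.898952 = 0.0196.

0.0196


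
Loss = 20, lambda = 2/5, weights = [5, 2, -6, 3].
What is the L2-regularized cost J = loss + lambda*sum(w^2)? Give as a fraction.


L2 sq norm = sum(w^2) = 74. J = 20 + 2/5 * 74 = 248/5.

248/5


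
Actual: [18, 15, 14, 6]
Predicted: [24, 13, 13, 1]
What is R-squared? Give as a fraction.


Mean(y) = 53/4. SS_res = 66. SS_tot = 315/4. R^2 = 1 - 66/(315/4) = 17/105.

17/105


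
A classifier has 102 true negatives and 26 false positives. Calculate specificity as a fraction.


Specificity = TN / (TN + FP) = 102 / 128 = 51/64.

51/64


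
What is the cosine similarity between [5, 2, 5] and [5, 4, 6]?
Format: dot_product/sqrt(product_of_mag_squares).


dot = 63. |a|^2 = 54, |b|^2 = 77. cos = 63/sqrt(4158).

63/sqrt(4158)


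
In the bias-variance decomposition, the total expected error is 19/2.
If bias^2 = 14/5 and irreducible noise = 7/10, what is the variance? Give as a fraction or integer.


Total error = bias^2 + variance + irreducible noise. So variance = 19/2 - 14/5 - 7/10 = 6.

6


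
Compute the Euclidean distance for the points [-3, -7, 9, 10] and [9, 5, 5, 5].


d = sqrt(sum of squared differences). (-3-9)^2=144, (-7-5)^2=144, (9-5)^2=16, (10-5)^2=25. Sum = 329.

sqrt(329)


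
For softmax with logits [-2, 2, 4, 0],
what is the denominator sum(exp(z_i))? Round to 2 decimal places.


Denom = e^-2=0.1353 + e^2=7.3891 + e^4=54.5982 + e^0=1.0000. Sum = 63.1226, which rounds to 63.12.

63.12


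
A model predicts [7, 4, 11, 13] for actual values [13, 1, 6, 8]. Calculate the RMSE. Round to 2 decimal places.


MSE = 23.7500. RMSE = sqrt(23.7500) = 4.87.

4.87


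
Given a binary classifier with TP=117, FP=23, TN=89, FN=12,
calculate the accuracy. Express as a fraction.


Accuracy = (TP + TN) / (TP + TN + FP + FN) = (117 + 89) / 241 = 206/241.

206/241


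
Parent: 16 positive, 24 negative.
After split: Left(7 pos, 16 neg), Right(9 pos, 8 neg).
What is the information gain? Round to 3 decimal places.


H(parent) = 0.9710. H(left) = 0.8865, H(right) = 0.9975. Weighted = (23/40)*0.8865 + (17/40)*0.9975 = 0.9337. IG = 0.9710 - 0.9337 = 0.0373, which rounds to 0.037.

0.037


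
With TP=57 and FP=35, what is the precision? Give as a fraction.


Precision = TP / (TP + FP) = 57 / 92 = 57/92.

57/92


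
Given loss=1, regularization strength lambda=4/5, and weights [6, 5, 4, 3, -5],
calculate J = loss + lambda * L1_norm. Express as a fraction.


L1 norm = sum(|w|) = 23. J = 1 + 4/5 * 23 = 97/5.

97/5


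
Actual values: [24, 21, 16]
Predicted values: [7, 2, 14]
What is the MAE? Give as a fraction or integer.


MAE = (1/3) * (|24-7|=17 + |21-2|=19 + |16-14|=2). Sum = 38. MAE = 38/3.

38/3


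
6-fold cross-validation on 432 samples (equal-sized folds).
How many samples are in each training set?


Each validation fold has 432/6 = 72 samples. Training set = 432 - 72 = 360.

360


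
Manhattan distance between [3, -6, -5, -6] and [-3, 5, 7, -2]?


d = sum of absolute differences: |3--3|=6 + |-6-5|=11 + |-5-7|=12 + |-6--2|=4 = 33.

33


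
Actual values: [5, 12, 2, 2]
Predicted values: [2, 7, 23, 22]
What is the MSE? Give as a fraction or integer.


MSE = (1/4) * ((5-2)^2=9 + (12-7)^2=25 + (2-23)^2=441 + (2-22)^2=400). Sum = 875. MSE = 875/4.

875/4


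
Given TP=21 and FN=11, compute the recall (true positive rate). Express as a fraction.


Recall = TP / (TP + FN) = 21 / 32 = 21/32.

21/32


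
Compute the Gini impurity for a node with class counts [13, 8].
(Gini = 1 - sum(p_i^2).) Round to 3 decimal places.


Total = 21. Proportions: 13/21, 8/21. sum(p_i^2) = 0.5283. Gini = 1 - 0.5283 = 0.4717, which rounds to 0.472.

0.472


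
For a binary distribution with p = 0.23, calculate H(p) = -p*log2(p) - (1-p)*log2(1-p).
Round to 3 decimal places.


H = -0.23*log2(0.23) - 0.77*log2(0.77) = 0.778.

0.778


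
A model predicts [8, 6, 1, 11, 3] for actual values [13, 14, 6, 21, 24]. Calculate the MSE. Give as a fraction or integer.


MSE = (1/5) * ((13-8)^2=25 + (14-6)^2=64 + (6-1)^2=25 + (21-11)^2=100 + (24-3)^2=441). Sum = 655. MSE = 131.

131


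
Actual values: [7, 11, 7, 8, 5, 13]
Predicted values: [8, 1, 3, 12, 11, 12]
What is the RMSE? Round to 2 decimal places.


MSE = 28.3333. RMSE = sqrt(28.3333) = 5.32.

5.32


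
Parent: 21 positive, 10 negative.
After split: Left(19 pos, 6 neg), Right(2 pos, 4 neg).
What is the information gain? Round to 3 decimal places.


H(parent) = 0.9072. H(left) = 0.7950, H(right) = 0.9183. Weighted = (25/31)*0.7950 + (6/31)*0.9183 = 0.8189. IG = 0.9072 - 0.8189 = 0.0883, which rounds to 0.088.

0.088


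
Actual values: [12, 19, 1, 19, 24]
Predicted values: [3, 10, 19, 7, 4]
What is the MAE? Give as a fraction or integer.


MAE = (1/5) * (|12-3|=9 + |19-10|=9 + |1-19|=18 + |19-7|=12 + |24-4|=20). Sum = 68. MAE = 68/5.

68/5


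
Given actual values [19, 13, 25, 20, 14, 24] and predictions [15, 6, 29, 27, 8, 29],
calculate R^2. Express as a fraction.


Mean(y) = 115/6. SS_res = 191. SS_tot = 737/6. R^2 = 1 - 191/(737/6) = -409/737.

-409/737


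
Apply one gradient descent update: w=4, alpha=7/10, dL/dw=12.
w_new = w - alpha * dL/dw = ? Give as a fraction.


w_new = 4 - 7/10 * 12 = 4 - 42/5 = -22/5.

-22/5


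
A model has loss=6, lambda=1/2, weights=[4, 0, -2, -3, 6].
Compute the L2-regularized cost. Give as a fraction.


L2 sq norm = sum(w^2) = 65. J = 6 + 1/2 * 65 = 77/2.

77/2


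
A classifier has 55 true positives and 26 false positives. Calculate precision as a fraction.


Precision = TP / (TP + FP) = 55 / 81 = 55/81.

55/81


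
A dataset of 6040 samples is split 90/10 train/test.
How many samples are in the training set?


Test set = 6040 * 10% = 604. Training set = 6040 - 604 = 5436.

5436


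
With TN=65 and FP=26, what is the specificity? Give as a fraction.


Specificity = TN / (TN + FP) = 65 / 91 = 5/7.

5/7


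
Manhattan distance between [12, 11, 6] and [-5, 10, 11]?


d = sum of absolute differences: |12--5|=17 + |11-10|=1 + |6-11|=5 = 23.

23


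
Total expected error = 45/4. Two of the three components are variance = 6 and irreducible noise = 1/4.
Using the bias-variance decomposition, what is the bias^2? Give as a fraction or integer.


Total error = bias^2 + variance + irreducible noise. So bias^2 = 45/4 - 6 - 1/4 = 5.

5


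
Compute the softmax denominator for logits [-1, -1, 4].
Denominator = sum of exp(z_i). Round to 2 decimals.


Denom = e^-1=0.3679 + e^-1=0.3679 + e^4=54.5982. Sum = 55.3340, which rounds to 55.33.

55.33


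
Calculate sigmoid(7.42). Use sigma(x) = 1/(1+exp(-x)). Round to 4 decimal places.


sigma(7.42) = 1/(1+e^(-7.42)) = 1/(1+0.000599) = 1/1.000599 = 0.9994.

0.9994


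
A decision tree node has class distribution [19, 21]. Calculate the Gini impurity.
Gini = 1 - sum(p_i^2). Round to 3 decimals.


Total = 40. Proportions: 19/40, 21/40. sum(p_i^2) = 0.5012. Gini = 1 - 0.5012 = 0.4988, which rounds to 0.499.

0.499


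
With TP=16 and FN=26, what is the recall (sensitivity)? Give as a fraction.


Recall = TP / (TP + FN) = 16 / 42 = 8/21.

8/21


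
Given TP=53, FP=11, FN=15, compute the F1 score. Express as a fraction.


Precision = 53/64 = 53/64. Recall = 53/68 = 53/68. F1 = 2*P*R/(P+R) = 53/66.

53/66


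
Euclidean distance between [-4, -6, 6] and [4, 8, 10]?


d = sqrt(sum of squared differences). (-4-4)^2=64, (-6-8)^2=196, (6-10)^2=16. Sum = 276.

sqrt(276)


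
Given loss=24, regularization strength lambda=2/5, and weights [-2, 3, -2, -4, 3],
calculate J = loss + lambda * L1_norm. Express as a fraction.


L1 norm = sum(|w|) = 14. J = 24 + 2/5 * 14 = 148/5.

148/5


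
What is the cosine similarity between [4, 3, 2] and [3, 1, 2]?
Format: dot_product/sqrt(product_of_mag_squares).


dot = 19. |a|^2 = 29, |b|^2 = 14. cos = 19/sqrt(406).

19/sqrt(406)


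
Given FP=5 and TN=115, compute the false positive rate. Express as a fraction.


FPR = FP / (FP + TN) = 5 / 120 = 1/24.

1/24


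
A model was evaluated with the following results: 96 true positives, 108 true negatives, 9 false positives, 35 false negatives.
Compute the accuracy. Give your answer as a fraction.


Accuracy = (TP + TN) / (TP + TN + FP + FN) = (96 + 108) / 248 = 51/62.

51/62


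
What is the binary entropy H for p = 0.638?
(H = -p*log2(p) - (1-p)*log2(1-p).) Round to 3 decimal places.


H = -0.638*log2(0.638) - 0.362*log2(0.362) = 0.944.

0.944


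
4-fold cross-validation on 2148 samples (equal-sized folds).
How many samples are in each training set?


Each validation fold has 2148/4 = 537 samples. Training set = 2148 - 537 = 1611.

1611


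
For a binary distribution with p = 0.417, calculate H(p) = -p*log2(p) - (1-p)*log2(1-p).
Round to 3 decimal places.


H = -0.417*log2(0.417) - 0.583*log2(0.583) = 0.980.

0.980


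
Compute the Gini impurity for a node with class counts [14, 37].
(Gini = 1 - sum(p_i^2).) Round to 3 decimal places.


Total = 51. Proportions: 14/51, 37/51. sum(p_i^2) = 0.6017. Gini = 1 - 0.6017 = 0.3983, which rounds to 0.398.

0.398


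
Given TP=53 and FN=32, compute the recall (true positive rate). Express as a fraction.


Recall = TP / (TP + FN) = 53 / 85 = 53/85.

53/85


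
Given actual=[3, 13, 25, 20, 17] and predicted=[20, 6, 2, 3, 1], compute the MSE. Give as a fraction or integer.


MSE = (1/5) * ((3-20)^2=289 + (13-6)^2=49 + (25-2)^2=529 + (20-3)^2=289 + (17-1)^2=256). Sum = 1412. MSE = 1412/5.

1412/5


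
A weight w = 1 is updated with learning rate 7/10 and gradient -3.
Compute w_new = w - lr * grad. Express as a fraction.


w_new = 1 - 7/10 * -3 = 1 - -21/10 = 31/10.

31/10


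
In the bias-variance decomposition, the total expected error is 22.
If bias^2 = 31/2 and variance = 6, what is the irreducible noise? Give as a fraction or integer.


Total error = bias^2 + variance + irreducible noise. So irreducible noise = 22 - 31/2 - 6 = 1/2.

1/2


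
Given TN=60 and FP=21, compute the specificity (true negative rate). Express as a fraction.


Specificity = TN / (TN + FP) = 60 / 81 = 20/27.

20/27


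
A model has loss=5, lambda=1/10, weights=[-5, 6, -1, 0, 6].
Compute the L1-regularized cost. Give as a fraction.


L1 norm = sum(|w|) = 18. J = 5 + 1/10 * 18 = 34/5.

34/5


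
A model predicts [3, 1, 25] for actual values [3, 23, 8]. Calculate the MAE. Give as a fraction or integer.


MAE = (1/3) * (|3-3|=0 + |23-1|=22 + |8-25|=17). Sum = 39. MAE = 13.

13


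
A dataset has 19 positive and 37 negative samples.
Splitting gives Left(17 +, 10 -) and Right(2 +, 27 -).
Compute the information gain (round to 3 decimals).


H(parent) = 0.9241. H(left) = 0.9510, H(right) = 0.3621. Weighted = (27/56)*0.9510 + (29/56)*0.3621 = 0.6460. IG = 0.9241 - 0.6460 = 0.2781, which rounds to 0.278.

0.278


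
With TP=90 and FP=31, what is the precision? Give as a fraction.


Precision = TP / (TP + FP) = 90 / 121 = 90/121.

90/121


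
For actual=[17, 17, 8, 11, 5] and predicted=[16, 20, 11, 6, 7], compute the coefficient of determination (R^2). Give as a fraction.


Mean(y) = 58/5. SS_res = 48. SS_tot = 576/5. R^2 = 1 - 48/(576/5) = 7/12.

7/12


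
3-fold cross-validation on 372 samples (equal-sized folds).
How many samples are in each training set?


Each validation fold has 372/3 = 124 samples. Training set = 372 - 124 = 248.

248


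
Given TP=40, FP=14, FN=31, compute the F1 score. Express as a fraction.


Precision = 40/54 = 20/27. Recall = 40/71 = 40/71. F1 = 2*P*R/(P+R) = 16/25.

16/25


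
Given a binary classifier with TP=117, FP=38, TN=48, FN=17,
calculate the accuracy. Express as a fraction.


Accuracy = (TP + TN) / (TP + TN + FP + FN) = (117 + 48) / 220 = 3/4.

3/4


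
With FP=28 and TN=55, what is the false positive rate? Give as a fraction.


FPR = FP / (FP + TN) = 28 / 83 = 28/83.

28/83


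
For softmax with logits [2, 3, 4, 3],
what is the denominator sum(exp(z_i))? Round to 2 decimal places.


Denom = e^2=7.3891 + e^3=20.0855 + e^4=54.5982 + e^3=20.0855. Sum = 102.1583, which rounds to 102.16.

102.16
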